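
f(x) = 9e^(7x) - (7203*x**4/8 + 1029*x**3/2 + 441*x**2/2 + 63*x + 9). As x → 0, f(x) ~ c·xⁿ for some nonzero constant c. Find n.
5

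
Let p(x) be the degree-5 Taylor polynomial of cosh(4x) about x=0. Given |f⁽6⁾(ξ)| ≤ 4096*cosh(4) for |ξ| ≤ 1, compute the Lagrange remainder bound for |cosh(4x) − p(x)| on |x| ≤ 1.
256*cosh(4)/45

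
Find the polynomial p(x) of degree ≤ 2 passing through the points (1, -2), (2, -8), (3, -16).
-x**2 - 3*x + 2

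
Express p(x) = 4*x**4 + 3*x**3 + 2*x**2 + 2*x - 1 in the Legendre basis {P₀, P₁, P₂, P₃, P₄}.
(7/15)P₀ + (19/5)P₁ + (76/21)P₂ + (6/5)P₃ + (32/35)P₄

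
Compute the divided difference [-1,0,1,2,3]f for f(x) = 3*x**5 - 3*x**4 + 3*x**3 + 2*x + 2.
12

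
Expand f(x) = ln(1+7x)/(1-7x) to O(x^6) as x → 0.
7*x + 49*x**2/2 + 1715*x**3/6 + 16807*x**4/12 + 789929*x**5/60 + O(x**6)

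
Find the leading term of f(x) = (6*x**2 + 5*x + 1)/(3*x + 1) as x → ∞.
2*x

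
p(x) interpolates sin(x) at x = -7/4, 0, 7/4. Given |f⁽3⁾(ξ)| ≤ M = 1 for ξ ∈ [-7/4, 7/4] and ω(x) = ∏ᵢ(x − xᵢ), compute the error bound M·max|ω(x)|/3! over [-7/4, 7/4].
343*sqrt(3)/1728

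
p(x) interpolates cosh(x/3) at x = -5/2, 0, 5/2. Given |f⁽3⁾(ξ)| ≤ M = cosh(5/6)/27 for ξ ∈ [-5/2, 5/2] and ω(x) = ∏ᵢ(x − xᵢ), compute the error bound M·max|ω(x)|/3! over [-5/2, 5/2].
125*sqrt(3)*cosh(5/6)/5832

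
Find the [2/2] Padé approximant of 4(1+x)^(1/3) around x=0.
(28*x**2/27 + 14*x/3 + 4)/(5*x**2/54 + 5*x/6 + 1)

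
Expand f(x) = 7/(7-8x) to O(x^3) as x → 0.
1 + 8*x/7 + 64*x**2/49 + O(x**3)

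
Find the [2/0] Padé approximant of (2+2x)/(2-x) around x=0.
3*x**2/4 + 3*x/2 + 1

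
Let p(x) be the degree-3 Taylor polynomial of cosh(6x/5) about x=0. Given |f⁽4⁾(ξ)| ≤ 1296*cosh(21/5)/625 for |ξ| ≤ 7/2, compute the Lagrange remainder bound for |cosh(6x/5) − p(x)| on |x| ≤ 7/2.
64827*cosh(21/5)/5000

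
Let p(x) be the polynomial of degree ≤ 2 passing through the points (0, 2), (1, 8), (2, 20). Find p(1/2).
17/4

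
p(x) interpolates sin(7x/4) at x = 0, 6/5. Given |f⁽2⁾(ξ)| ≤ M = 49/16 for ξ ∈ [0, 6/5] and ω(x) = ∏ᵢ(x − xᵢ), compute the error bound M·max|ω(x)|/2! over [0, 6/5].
441/800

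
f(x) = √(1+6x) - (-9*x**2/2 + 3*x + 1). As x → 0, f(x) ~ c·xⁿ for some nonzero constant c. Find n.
3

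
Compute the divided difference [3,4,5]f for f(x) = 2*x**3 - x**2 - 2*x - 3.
23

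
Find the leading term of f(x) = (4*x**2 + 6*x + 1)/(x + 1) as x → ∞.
4*x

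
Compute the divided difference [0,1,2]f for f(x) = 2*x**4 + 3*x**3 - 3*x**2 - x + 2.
20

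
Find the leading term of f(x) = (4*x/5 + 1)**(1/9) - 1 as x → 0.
4*x/45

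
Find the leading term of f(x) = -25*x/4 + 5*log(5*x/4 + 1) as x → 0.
-125*x**2/32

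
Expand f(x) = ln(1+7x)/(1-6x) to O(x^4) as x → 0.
7*x + 35*x**2/2 + 658*x**3/3 + O(x**4)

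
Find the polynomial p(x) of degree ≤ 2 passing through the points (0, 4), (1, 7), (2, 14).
2*x**2 + x + 4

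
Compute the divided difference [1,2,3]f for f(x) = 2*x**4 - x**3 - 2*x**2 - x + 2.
42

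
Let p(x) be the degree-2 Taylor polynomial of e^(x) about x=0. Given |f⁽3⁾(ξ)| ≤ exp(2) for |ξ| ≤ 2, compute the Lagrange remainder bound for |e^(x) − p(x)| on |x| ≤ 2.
4*exp(2)/3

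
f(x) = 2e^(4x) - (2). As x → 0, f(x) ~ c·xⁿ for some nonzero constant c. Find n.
1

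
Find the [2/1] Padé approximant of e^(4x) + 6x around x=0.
(-16*x**2/3 + 26*x/3 + 1)/(1 - 4*x/3)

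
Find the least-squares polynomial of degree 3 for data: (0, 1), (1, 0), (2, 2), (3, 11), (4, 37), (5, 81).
22/21 + (-61/126)x + (-131/84)x² + (35/36)x³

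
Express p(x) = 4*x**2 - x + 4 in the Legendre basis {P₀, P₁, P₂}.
(16/3)P₀ - P₁ + (8/3)P₂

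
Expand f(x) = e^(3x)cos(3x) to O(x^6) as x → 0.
1 + 3*x - 9*x**3 - 27*x**4/2 - 81*x**5/10 + O(x**6)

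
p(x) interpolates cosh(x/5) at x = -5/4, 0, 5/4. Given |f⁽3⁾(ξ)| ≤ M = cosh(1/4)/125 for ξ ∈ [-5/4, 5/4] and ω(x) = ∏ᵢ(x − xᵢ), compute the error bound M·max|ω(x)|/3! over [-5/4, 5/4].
sqrt(3)*cosh(1/4)/1728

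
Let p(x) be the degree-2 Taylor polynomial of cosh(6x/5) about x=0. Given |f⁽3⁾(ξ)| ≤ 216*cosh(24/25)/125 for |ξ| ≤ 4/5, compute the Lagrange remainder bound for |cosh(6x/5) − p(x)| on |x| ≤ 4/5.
2304*cosh(24/25)/15625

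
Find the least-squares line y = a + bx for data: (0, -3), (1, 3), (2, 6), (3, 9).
a = -21/10, b = 39/10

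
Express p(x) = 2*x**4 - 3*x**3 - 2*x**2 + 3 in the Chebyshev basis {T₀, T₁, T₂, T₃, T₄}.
(11/4)T₀ + (-9/4)T₁ + (-3/4)T₃ + (1/4)T₄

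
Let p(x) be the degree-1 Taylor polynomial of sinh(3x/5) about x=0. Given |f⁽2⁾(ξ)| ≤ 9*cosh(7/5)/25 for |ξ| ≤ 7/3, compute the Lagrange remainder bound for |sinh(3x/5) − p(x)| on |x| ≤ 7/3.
49*cosh(7/5)/50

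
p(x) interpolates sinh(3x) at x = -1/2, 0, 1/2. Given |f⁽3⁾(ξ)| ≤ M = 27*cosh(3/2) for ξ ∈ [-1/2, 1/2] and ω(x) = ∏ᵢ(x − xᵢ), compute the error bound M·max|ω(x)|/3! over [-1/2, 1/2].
sqrt(3)*cosh(3/2)/8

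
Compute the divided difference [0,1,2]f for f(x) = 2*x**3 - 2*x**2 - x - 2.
4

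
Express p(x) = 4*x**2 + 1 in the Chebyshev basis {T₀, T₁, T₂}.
(3)T₀ + (2)T₂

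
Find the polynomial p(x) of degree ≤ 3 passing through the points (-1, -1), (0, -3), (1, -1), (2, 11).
x**3 + 2*x**2 - x - 3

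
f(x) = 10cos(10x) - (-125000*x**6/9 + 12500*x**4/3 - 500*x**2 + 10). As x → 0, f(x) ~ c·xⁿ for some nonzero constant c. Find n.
8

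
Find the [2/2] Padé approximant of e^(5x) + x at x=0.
(-145*x**2/36 + 8*x/3 + 1)/(125*x**2/36 - 10*x/3 + 1)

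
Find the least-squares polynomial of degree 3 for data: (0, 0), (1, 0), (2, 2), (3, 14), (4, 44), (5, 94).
4/21 + (-20/63)x + (-61/42)x² + (19/18)x³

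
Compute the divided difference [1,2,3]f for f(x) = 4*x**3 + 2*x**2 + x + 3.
26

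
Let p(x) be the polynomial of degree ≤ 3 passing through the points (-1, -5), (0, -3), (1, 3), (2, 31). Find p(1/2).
-13/8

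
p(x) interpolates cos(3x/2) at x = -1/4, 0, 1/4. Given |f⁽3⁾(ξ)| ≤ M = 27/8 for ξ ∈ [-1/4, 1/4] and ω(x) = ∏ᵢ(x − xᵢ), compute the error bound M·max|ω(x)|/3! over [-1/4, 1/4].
sqrt(3)/512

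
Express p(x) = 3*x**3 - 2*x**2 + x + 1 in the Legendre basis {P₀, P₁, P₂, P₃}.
(1/3)P₀ + (14/5)P₁ + (-4/3)P₂ + (6/5)P₃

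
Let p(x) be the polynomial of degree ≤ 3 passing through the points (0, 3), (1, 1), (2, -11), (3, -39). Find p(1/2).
23/8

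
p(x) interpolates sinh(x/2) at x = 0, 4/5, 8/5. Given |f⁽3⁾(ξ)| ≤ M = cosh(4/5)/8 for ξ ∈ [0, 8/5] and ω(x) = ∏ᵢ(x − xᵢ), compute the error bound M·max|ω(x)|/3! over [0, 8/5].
8*sqrt(3)*cosh(4/5)/3375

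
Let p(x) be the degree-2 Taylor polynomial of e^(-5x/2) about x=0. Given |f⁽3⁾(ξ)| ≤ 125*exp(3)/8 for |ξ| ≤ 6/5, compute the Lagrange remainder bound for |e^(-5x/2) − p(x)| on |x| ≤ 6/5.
9*exp(3)/2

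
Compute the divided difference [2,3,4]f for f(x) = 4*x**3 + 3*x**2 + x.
39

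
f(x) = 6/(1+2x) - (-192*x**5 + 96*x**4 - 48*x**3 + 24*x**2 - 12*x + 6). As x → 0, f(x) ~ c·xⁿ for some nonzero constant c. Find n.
6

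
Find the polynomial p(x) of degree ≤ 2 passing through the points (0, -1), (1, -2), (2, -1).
x**2 - 2*x - 1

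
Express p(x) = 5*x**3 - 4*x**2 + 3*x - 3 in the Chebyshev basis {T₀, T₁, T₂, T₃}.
(-5)T₀ + (27/4)T₁ + (-2)T₂ + (5/4)T₃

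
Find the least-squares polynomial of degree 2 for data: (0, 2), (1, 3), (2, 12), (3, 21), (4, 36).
8/5 + (3/5)x + (2)x²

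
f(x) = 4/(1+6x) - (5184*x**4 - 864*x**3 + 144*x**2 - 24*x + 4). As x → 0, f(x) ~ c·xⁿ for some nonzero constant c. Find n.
5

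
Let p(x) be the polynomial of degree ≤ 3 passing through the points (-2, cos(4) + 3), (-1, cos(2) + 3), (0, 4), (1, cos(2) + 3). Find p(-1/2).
cos(2)/2 - cos(4)/16 + 57/16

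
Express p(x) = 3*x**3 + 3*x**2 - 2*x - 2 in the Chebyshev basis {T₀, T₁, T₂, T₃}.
(-1/2)T₀ + (1/4)T₁ + (3/2)T₂ + (3/4)T₃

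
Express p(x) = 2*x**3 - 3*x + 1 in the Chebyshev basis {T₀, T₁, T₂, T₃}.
T₀ + (-3/2)T₁ + (1/2)T₃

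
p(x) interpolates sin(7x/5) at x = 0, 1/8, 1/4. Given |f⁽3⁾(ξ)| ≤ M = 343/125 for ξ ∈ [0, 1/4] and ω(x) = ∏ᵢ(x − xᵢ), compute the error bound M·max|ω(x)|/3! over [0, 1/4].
343*sqrt(3)/1728000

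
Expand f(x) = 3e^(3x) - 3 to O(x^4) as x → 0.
9*x + 27*x**2/2 + 27*x**3/2 + O(x**4)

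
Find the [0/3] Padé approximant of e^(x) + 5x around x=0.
1/(-1261*x**3/6 + 71*x**2/2 - 6*x + 1)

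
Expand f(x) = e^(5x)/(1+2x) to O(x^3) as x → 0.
1 + 3*x + 13*x**2/2 + O(x**3)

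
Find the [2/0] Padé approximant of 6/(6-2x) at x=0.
x**2/9 + x/3 + 1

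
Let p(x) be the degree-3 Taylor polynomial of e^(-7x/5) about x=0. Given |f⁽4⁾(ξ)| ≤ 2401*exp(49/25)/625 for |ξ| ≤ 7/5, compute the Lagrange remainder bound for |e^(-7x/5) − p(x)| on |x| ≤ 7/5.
5764801*exp(49/25)/9375000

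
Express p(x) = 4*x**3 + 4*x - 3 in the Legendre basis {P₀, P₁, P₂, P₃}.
(-3)P₀ + (32/5)P₁ + (8/5)P₃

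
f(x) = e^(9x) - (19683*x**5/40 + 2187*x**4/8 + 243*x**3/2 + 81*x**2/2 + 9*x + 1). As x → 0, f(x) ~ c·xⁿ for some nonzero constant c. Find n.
6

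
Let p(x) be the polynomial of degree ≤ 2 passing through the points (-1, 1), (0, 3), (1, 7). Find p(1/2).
19/4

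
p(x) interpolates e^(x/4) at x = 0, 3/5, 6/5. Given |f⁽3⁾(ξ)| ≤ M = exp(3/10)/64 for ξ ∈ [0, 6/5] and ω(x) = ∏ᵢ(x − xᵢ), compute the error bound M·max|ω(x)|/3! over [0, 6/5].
sqrt(3)*exp(3/10)/8000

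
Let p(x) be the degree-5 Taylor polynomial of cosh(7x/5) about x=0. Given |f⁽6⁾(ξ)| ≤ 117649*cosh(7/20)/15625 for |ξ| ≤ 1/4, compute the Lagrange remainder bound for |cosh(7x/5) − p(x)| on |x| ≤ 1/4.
117649*cosh(7/20)/46080000000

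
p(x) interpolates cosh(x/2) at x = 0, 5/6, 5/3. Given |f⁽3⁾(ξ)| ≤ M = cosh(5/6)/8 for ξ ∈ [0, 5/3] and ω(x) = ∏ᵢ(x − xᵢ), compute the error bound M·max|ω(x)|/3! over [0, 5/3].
125*sqrt(3)*cosh(5/6)/46656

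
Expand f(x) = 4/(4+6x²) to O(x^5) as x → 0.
1 - 3*x**2/2 + 9*x**4/4 + O(x**5)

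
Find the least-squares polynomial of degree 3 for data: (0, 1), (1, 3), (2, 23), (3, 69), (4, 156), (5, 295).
107/126 + (-1049/756)x + (263/126)x² + (215/108)x³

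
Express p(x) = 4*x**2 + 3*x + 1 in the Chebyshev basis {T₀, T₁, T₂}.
(3)T₀ + (3)T₁ + (2)T₂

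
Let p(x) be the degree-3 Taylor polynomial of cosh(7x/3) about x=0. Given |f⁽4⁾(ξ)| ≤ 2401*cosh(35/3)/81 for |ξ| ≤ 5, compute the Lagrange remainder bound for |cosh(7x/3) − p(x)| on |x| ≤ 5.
1500625*cosh(35/3)/1944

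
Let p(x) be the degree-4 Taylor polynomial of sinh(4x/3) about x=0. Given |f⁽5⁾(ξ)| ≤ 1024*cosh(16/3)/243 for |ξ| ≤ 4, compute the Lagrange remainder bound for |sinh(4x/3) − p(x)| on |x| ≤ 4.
131072*cosh(16/3)/3645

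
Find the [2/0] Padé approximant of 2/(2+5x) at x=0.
25*x**2/4 - 5*x/2 + 1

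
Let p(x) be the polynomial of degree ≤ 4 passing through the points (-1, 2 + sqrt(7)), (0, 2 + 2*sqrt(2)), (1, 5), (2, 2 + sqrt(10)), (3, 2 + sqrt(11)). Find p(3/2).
-5*sqrt(2)/16 - 5*sqrt(11)/128 + 3*sqrt(7)/128 + 15*sqrt(10)/32 + 263/64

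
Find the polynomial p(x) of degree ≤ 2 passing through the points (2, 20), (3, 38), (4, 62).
3*x**2 + 3*x + 2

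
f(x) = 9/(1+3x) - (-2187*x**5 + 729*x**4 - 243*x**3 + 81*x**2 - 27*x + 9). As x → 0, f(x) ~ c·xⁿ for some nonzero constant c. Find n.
6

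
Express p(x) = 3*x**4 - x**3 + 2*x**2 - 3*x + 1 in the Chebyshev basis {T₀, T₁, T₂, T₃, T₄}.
(25/8)T₀ + (-15/4)T₁ + (5/2)T₂ + (-1/4)T₃ + (3/8)T₄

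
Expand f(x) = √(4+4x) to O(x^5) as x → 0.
2 + x - x**2/4 + x**3/8 - 5*x**4/64 + O(x**5)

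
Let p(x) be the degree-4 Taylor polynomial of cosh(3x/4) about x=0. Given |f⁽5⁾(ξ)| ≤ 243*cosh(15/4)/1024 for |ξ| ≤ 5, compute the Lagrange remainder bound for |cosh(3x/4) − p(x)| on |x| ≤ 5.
50625*cosh(15/4)/8192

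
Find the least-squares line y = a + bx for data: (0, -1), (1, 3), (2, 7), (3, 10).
a = -4/5, b = 37/10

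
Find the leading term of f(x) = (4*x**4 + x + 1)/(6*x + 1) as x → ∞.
2*x**3/3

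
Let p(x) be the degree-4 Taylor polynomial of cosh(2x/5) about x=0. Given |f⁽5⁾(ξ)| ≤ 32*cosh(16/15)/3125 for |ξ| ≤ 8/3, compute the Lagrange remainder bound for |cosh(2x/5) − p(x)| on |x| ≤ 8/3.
131072*cosh(16/15)/11390625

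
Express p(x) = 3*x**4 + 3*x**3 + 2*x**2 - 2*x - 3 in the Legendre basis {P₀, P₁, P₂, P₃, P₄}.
(-26/15)P₀ + (-1/5)P₁ + (64/21)P₂ + (6/5)P₃ + (24/35)P₄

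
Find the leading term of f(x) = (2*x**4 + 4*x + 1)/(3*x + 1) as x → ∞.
2*x**3/3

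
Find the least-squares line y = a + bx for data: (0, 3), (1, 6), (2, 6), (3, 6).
a = 39/10, b = 9/10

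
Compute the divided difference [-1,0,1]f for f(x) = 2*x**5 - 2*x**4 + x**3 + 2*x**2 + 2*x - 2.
0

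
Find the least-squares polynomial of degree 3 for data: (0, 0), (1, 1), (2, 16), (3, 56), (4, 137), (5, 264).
19/126 + (-2209/756)x + (383/252)x² + (52/27)x³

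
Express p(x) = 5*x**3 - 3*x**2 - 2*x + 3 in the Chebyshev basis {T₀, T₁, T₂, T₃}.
(3/2)T₀ + (7/4)T₁ + (-3/2)T₂ + (5/4)T₃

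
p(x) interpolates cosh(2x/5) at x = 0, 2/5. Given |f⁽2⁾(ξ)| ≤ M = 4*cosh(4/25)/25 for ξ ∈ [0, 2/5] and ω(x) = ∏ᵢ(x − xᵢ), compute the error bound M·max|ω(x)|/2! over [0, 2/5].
2*cosh(4/25)/625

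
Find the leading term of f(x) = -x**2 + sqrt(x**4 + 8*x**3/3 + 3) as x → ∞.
4*x/3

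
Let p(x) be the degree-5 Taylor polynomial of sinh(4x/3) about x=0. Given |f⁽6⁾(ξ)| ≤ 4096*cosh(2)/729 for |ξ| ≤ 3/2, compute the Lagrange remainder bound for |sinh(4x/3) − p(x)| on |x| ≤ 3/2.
4*cosh(2)/45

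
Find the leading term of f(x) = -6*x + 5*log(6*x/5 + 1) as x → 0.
-18*x**2/5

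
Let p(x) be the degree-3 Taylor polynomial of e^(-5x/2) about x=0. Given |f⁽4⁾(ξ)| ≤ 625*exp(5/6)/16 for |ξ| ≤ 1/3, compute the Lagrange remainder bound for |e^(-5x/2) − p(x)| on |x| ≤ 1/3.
625*exp(5/6)/31104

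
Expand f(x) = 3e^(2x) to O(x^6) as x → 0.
3 + 6*x + 6*x**2 + 4*x**3 + 2*x**4 + 4*x**5/5 + O(x**6)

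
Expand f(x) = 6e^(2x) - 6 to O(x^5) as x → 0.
12*x + 12*x**2 + 8*x**3 + 4*x**4 + O(x**5)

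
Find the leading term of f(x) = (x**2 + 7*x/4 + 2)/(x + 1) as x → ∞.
x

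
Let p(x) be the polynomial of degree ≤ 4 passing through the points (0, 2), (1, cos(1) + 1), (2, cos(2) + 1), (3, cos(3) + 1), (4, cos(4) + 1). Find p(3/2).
45*cos(2)/64 + 3*cos(4)/128 - 5*cos(3)/32 + 15*cos(1)/32 + 123/128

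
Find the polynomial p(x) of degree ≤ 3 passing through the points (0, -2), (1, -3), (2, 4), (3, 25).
x**3 + x**2 - 3*x - 2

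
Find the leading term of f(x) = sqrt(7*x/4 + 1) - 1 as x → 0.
7*x/8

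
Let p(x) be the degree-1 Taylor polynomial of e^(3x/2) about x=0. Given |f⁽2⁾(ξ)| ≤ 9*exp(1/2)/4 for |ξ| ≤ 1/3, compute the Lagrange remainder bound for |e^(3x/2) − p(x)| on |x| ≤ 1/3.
exp(1/2)/8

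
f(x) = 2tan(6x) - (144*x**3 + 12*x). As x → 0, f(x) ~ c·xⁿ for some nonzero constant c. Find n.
5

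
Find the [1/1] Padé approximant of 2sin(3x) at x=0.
6*x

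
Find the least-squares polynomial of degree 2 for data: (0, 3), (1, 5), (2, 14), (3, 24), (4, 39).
93/35 + (97/70)x + (27/14)x²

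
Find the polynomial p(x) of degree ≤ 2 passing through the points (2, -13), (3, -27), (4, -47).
-3*x**2 + x - 3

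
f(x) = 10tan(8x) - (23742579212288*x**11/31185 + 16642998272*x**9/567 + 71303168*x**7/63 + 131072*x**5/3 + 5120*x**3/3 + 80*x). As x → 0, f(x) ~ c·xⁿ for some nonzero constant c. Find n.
13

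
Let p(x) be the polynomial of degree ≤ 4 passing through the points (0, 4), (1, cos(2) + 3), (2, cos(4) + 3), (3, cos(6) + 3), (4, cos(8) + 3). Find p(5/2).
45*cos(4)/64 - 5*cos(8)/128 - 5*cos(2)/32 + 15*cos(6)/32 + 387/128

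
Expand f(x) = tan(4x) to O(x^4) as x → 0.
4*x + 64*x**3/3 + O(x**4)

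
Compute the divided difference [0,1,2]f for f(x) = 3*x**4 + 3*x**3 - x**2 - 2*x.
29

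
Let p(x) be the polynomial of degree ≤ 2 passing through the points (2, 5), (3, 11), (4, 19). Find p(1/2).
-1/4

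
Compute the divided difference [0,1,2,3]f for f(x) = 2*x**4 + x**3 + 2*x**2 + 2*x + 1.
13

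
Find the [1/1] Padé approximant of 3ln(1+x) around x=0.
3*x/(x/2 + 1)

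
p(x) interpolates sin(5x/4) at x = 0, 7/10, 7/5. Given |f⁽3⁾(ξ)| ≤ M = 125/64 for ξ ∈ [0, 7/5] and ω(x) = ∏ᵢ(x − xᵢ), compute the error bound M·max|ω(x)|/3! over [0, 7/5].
343*sqrt(3)/13824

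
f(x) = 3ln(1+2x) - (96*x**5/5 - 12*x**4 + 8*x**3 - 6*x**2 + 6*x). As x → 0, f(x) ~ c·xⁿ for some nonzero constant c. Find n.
6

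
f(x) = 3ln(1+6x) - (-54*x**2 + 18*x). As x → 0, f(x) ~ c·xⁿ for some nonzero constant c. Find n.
3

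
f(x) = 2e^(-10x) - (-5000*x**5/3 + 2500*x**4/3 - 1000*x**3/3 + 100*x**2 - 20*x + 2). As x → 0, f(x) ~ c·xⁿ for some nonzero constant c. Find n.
6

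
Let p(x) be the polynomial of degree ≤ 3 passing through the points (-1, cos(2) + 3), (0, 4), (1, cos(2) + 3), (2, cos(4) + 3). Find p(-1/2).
cos(4)/16 + 63/16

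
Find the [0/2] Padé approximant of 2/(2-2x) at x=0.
1/(1 - x)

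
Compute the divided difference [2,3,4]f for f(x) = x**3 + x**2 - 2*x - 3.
10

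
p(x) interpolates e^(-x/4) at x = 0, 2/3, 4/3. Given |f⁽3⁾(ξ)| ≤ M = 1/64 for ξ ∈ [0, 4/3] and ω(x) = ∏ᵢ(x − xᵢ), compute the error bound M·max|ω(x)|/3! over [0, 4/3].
sqrt(3)/5832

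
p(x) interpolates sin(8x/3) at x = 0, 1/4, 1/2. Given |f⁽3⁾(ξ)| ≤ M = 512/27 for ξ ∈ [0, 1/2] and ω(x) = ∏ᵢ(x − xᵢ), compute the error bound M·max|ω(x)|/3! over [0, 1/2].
8*sqrt(3)/729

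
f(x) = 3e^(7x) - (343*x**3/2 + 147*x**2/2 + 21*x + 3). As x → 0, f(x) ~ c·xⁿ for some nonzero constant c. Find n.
4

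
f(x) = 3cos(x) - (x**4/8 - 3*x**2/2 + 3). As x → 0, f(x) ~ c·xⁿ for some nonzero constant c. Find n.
6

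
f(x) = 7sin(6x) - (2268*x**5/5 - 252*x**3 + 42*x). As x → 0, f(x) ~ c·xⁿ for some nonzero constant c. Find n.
7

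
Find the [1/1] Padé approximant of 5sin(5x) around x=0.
25*x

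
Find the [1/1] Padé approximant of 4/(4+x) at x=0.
1/(x/4 + 1)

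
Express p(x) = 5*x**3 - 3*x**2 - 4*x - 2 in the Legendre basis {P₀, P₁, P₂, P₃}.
(-3)P₀ - P₁ + (-2)P₂ + (2)P₃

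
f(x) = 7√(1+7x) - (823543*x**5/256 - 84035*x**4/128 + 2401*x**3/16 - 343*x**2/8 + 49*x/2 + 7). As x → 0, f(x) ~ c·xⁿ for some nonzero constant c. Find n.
6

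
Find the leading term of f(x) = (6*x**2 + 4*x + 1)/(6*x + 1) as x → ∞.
x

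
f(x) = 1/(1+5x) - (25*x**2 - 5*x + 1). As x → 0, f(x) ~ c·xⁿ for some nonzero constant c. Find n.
3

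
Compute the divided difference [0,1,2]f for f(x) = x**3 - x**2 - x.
2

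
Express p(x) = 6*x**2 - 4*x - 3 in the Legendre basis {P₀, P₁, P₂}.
-P₀ + (-4)P₁ + (4)P₂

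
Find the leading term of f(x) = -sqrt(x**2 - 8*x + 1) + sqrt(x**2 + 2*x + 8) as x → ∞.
5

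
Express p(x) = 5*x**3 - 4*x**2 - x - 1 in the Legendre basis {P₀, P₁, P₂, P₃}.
(-7/3)P₀ + (2)P₁ + (-8/3)P₂ + (2)P₃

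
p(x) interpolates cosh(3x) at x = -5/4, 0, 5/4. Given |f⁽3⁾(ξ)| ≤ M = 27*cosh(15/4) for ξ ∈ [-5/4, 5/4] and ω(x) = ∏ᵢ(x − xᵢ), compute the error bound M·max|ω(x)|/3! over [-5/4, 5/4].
125*sqrt(3)*cosh(15/4)/64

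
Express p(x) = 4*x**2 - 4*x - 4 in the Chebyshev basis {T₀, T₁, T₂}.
(-2)T₀ + (-4)T₁ + (2)T₂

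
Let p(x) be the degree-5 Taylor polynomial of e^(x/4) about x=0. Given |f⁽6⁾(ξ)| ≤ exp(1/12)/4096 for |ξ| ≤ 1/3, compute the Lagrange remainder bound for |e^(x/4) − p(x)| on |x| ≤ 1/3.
exp(1/12)/2149908480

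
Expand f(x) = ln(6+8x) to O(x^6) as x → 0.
log(6) + 4*x/3 - 8*x**2/9 + 64*x**3/81 - 64*x**4/81 + 1024*x**5/1215 + O(x**6)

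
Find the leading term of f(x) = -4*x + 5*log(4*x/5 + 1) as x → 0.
-8*x**2/5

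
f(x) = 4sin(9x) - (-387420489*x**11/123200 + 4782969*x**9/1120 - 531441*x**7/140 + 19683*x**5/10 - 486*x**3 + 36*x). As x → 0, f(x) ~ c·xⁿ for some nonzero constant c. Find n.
13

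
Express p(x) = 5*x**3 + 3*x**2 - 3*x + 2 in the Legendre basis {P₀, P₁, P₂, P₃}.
(3)P₀ + (2)P₂ + (2)P₃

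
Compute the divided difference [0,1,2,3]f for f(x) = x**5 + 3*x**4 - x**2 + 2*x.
43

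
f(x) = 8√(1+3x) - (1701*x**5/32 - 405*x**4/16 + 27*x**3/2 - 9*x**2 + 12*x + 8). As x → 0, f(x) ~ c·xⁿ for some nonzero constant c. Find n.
6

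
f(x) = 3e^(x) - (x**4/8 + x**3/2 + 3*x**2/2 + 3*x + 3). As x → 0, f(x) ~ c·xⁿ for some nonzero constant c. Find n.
5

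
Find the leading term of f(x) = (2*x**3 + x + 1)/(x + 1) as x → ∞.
2*x**2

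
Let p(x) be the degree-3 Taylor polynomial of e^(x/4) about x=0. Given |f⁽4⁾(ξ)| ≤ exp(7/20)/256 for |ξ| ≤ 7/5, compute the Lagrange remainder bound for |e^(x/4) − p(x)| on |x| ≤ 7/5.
2401*exp(7/20)/3840000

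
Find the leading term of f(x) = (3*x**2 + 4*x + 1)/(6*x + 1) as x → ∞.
x/2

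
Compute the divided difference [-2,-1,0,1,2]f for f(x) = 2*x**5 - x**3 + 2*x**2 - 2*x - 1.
0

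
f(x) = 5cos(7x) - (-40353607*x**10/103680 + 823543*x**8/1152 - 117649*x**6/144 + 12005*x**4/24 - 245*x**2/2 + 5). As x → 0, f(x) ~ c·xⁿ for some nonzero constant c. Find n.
12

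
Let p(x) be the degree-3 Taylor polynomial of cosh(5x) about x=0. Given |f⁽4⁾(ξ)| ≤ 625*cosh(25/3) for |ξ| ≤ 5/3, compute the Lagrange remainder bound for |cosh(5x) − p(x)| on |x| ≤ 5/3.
390625*cosh(25/3)/1944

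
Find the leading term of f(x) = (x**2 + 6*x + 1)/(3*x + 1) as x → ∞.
x/3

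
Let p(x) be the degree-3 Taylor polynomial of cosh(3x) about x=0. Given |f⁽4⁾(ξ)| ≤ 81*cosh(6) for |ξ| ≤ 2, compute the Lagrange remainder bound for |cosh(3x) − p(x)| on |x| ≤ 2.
54*cosh(6)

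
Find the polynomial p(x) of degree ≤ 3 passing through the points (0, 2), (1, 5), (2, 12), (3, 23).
2*x**2 + x + 2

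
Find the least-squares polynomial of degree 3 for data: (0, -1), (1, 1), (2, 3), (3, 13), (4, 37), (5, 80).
-8/9 + (589/189)x + (-659/252)x² + (113/108)x³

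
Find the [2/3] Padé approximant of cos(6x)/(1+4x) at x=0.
(1 - 15*x**2)/(12*x**3 + 3*x**2 + 4*x + 1)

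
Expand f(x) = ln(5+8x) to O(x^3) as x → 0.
log(5) + 8*x/5 - 32*x**2/25 + O(x**3)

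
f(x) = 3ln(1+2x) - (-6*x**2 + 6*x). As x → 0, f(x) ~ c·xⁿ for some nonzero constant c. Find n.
3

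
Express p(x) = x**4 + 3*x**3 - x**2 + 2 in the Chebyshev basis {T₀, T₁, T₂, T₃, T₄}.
(15/8)T₀ + (9/4)T₁ + (3/4)T₃ + (1/8)T₄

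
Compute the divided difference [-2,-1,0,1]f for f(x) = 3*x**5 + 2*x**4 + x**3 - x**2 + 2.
12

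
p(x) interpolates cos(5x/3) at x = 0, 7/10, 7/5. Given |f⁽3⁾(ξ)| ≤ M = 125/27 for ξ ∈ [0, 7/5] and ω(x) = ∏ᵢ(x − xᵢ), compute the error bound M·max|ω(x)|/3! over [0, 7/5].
343*sqrt(3)/5832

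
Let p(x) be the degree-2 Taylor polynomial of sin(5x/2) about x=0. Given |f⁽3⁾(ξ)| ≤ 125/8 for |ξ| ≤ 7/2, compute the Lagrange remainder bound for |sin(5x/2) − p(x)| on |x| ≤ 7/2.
42875/384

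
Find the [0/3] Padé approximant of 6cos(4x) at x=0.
6/(8*x**2 + 1)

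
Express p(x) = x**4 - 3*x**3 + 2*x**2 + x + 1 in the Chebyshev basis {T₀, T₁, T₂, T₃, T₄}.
(19/8)T₀ + (-5/4)T₁ + (3/2)T₂ + (-3/4)T₃ + (1/8)T₄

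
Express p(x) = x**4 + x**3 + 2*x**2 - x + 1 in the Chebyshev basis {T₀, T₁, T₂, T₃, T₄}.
(19/8)T₀ + (-1/4)T₁ + (3/2)T₂ + (1/4)T₃ + (1/8)T₄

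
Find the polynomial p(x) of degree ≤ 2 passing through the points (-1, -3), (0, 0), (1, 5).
x**2 + 4*x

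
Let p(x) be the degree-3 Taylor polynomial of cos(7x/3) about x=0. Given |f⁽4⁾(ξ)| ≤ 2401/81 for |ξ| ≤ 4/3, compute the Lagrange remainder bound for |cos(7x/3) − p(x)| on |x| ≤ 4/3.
76832/19683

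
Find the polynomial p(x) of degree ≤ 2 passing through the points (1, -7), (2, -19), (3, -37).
-3*x**2 - 3*x - 1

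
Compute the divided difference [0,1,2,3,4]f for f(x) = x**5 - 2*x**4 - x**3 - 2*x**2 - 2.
8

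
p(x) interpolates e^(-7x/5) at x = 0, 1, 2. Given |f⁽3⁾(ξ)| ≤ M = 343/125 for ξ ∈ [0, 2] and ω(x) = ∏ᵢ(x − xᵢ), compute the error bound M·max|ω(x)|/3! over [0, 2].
343*sqrt(3)/3375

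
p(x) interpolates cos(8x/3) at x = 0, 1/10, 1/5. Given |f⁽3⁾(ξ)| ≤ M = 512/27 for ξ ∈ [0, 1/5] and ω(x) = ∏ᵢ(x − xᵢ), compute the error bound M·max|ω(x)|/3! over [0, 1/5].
64*sqrt(3)/91125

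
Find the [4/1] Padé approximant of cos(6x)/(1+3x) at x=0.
(54*x**4 - 18*x**2 + 1)/(3*x + 1)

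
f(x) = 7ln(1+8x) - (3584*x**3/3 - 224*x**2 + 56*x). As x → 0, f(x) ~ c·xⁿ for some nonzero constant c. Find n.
4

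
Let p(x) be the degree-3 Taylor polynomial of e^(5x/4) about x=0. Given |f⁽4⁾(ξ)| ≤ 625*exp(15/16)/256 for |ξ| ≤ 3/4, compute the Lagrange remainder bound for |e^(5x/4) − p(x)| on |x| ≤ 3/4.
16875*exp(15/16)/524288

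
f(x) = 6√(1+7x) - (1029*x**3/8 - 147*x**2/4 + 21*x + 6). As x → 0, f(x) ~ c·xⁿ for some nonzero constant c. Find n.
4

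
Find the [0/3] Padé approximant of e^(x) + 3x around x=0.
1/(-361*x**3/6 + 31*x**2/2 - 4*x + 1)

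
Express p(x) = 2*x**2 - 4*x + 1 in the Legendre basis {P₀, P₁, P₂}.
(5/3)P₀ + (-4)P₁ + (4/3)P₂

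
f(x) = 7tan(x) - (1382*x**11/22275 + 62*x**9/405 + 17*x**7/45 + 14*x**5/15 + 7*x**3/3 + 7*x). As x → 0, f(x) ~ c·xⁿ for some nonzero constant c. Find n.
13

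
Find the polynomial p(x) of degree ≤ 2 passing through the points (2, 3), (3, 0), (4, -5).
-x**2 + 2*x + 3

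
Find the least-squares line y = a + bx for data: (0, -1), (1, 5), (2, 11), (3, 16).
a = -4/5, b = 57/10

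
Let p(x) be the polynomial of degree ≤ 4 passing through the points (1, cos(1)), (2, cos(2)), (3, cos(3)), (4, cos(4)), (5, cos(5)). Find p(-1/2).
1485*cos(3)/64 + 315*cos(5)/128 + 1155*cos(1)/128 - 385*cos(4)/32 - 693*cos(2)/32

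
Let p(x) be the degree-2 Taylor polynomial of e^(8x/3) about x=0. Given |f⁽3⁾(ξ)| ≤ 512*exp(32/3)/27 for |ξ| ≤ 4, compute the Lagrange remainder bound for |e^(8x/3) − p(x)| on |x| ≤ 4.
16384*exp(32/3)/81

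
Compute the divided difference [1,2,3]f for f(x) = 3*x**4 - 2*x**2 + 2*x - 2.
73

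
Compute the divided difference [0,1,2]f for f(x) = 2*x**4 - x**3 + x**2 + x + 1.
12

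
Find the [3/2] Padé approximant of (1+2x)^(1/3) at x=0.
(56*x**3/405 + 28*x**2/15 + 14*x/5 + 1)/(8*x**2/9 + 32*x/15 + 1)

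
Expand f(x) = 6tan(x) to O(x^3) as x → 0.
6*x + O(x**3)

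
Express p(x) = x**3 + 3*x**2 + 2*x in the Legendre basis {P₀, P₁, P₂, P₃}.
P₀ + (13/5)P₁ + (2)P₂ + (2/5)P₃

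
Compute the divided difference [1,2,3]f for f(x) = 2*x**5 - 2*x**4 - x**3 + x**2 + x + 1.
125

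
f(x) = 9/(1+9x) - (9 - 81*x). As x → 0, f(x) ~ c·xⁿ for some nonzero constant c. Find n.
2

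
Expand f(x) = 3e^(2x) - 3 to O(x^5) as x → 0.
6*x + 6*x**2 + 4*x**3 + 2*x**4 + O(x**5)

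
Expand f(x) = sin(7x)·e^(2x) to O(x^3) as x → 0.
7*x + 14*x**2 + O(x**3)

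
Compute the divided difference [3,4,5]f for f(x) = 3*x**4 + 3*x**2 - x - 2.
294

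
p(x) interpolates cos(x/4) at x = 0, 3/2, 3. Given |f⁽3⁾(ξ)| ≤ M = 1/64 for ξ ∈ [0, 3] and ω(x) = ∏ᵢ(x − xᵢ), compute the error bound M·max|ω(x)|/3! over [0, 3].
sqrt(3)/512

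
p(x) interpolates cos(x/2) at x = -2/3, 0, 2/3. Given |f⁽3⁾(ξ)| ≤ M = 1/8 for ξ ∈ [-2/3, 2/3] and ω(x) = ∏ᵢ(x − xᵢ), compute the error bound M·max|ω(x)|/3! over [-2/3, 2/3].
sqrt(3)/729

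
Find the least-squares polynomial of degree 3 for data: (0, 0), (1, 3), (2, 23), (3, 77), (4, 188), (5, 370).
1/21 + (107/126)x + (-89/84)x² + (113/36)x³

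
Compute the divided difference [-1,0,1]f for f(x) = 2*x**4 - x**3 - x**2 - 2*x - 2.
1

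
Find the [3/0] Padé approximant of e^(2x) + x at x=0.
4*x**3/3 + 2*x**2 + 3*x + 1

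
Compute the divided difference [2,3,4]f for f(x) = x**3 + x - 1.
9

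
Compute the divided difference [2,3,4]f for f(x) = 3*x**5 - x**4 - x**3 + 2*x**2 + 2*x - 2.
793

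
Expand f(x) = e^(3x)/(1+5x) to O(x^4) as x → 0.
1 - 2*x + 29*x**2/2 - 68*x**3 + O(x**4)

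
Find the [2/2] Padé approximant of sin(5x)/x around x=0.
(5 - 175*x**2/12)/(5*x**2/4 + 1)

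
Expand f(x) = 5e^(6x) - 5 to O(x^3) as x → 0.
30*x + 90*x**2 + O(x**3)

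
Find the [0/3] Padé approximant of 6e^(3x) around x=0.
6/(-9*x**3/2 + 9*x**2/2 - 3*x + 1)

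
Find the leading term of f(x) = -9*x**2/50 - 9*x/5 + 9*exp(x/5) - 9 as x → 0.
3*x**3/250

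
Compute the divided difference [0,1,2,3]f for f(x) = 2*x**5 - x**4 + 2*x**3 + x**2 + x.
46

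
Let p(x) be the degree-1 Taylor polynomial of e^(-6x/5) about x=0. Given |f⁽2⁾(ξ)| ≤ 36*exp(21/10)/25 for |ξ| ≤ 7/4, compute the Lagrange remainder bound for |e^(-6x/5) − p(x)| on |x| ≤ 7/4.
441*exp(21/10)/200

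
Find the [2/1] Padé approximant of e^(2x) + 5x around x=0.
(-8*x**2/3 + 19*x/3 + 1)/(1 - 2*x/3)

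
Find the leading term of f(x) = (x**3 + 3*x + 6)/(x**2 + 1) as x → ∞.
x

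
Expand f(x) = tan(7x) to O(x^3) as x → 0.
7*x + O(x**3)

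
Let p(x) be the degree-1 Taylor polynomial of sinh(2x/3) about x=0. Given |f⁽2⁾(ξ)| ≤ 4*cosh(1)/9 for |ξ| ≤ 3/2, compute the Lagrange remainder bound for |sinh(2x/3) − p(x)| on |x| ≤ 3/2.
cosh(1)/2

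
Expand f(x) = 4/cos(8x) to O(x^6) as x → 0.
4 + 128*x**2 + 10240*x**4/3 + O(x**6)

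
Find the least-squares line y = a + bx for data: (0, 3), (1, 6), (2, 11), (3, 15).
a = 13/5, b = 41/10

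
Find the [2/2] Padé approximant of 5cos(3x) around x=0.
(5 - 75*x**2/4)/(3*x**2/4 + 1)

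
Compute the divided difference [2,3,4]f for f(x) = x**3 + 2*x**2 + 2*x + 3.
11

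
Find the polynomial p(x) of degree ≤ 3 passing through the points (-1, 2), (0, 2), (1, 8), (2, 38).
3*x**3 + 3*x**2 + 2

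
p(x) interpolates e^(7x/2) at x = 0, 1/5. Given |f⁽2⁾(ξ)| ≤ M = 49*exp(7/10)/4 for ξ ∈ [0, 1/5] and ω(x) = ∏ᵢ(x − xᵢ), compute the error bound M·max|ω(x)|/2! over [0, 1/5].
49*exp(7/10)/800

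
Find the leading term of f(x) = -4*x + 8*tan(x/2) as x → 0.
x**3/3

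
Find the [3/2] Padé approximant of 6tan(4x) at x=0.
(-128*x**3/5 + 24*x)/(1 - 32*x**2/5)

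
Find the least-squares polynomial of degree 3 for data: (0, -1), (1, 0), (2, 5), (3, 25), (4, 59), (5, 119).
-59/63 + (-19/54)x + (-23/252)x² + (107/108)x³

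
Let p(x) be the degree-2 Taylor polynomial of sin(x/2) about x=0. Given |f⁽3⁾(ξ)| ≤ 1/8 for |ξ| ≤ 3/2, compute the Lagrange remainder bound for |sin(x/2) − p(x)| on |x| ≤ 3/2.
9/128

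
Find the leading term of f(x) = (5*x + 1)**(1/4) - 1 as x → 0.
5*x/4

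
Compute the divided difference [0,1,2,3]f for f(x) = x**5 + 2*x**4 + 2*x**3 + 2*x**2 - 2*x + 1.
39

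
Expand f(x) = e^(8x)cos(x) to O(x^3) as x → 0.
1 + 8*x + 63*x**2/2 + O(x**3)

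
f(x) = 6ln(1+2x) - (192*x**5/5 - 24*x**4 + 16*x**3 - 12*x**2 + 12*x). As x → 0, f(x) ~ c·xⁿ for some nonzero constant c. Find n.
6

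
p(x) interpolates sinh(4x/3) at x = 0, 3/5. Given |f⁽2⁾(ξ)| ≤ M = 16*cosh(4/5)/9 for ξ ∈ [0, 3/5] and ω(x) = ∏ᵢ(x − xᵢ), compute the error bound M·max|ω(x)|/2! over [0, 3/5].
2*cosh(4/5)/25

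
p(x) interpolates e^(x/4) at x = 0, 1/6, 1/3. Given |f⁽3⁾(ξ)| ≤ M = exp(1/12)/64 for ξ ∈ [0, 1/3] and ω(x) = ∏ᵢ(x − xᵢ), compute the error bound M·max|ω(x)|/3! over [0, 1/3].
sqrt(3)*exp(1/12)/373248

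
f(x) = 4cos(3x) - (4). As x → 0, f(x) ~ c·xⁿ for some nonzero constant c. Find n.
2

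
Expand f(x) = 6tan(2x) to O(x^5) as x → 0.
12*x + 16*x**3 + O(x**5)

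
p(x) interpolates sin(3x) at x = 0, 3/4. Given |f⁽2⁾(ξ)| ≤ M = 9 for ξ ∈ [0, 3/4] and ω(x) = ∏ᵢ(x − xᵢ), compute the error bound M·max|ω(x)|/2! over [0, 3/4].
81/128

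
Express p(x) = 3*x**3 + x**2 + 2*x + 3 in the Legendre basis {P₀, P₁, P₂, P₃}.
(10/3)P₀ + (19/5)P₁ + (2/3)P₂ + (6/5)P₃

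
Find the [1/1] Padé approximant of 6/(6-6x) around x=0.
1/(1 - x)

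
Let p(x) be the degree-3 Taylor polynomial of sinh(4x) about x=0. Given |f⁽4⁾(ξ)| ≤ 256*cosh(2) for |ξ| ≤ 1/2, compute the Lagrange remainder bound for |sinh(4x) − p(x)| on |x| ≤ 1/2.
2*cosh(2)/3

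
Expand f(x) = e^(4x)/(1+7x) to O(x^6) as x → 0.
1 - 3*x + 29*x**2 - 577*x**3/3 + 1357*x**4 - 142357*x**5/15 + O(x**6)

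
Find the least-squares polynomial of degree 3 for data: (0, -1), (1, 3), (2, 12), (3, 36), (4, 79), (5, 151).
-20/21 + (199/63)x + (-2/3)x² + (11/9)x³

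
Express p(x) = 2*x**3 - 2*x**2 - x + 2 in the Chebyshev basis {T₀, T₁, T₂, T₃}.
T₀ + (1/2)T₁ - T₂ + (1/2)T₃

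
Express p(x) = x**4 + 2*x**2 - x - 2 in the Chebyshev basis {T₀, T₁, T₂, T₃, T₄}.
(-5/8)T₀ - T₁ + (3/2)T₂ + (1/8)T₄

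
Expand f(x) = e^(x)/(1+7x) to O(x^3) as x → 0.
1 - 6*x + 85*x**2/2 + O(x**3)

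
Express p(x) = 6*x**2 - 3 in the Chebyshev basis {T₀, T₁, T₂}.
(3)T₂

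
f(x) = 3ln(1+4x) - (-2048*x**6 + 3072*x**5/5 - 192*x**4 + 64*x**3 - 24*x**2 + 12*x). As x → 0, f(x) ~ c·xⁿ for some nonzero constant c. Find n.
7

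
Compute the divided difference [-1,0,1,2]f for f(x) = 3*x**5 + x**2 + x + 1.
15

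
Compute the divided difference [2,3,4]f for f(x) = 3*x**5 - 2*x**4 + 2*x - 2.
745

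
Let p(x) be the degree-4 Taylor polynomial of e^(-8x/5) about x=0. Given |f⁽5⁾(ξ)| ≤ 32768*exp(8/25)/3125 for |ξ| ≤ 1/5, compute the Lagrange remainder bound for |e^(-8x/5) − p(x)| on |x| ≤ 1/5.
4096*exp(8/25)/146484375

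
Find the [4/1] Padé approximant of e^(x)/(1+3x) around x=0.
(7429*x**4/167160 + 3463*x**3/20895 + 6969*x**2/13930 + 6964*x/6965 + 1)/(20894*x/6965 + 1)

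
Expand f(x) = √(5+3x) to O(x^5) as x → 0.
sqrt(5) + 3*sqrt(5)*x/10 - 9*sqrt(5)*x**2/200 + 27*sqrt(5)*x**3/2000 - 81*sqrt(5)*x**4/16000 + O(x**5)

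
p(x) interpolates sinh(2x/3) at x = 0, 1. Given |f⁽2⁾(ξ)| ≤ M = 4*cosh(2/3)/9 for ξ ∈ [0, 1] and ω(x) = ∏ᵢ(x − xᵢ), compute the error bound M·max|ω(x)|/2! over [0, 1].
cosh(2/3)/18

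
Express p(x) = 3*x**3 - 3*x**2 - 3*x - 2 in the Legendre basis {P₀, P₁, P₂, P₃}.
(-3)P₀ + (-6/5)P₁ + (-2)P₂ + (6/5)P₃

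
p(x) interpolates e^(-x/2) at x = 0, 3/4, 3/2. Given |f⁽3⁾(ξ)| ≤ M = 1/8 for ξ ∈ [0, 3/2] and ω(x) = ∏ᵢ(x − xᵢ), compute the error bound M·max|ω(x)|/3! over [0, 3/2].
sqrt(3)/512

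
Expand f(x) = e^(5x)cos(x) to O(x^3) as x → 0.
1 + 5*x + 12*x**2 + O(x**3)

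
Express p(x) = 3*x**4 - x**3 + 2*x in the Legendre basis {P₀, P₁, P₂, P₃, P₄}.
(3/5)P₀ + (7/5)P₁ + (12/7)P₂ + (-2/5)P₃ + (24/35)P₄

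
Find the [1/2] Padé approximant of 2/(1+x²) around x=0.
2/(x**2 + 1)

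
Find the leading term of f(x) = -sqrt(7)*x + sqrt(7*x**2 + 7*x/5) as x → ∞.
sqrt(7)/10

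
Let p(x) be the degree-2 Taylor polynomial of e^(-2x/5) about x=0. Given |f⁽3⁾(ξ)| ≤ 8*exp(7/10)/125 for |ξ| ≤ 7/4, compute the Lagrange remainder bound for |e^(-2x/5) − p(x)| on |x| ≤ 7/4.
343*exp(7/10)/6000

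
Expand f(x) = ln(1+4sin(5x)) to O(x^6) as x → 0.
20*x - 200*x**2 + 7750*x**3/3 - 115000*x**4/3 + 3640625*x**5/6 + O(x**6)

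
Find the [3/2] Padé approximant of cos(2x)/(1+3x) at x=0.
(44*x**3/7 - 44*x**2/21 - 3*x + 1)/(1 - 191*x**2/21)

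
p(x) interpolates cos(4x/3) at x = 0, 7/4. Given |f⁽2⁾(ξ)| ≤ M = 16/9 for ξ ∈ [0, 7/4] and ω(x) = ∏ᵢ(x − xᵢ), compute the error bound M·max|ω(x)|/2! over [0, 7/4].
49/72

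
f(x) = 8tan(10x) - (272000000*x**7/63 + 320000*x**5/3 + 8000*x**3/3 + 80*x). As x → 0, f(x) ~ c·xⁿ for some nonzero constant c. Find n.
9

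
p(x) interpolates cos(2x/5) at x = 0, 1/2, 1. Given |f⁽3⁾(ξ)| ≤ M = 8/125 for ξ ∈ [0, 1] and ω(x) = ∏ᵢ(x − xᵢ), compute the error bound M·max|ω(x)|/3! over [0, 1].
sqrt(3)/3375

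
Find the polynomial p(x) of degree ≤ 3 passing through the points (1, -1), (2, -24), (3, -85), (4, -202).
-3*x**3 - x**2 + x + 2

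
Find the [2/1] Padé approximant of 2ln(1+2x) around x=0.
4*x*(x + 3)/(3*(4*x/3 + 1))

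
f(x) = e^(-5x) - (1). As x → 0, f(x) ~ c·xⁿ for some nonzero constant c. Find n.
1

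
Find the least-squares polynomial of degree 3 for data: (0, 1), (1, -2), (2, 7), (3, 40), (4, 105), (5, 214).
65/63 + (-1156/189)x + (11/9)x² + (46/27)x³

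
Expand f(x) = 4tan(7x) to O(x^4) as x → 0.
28*x + 1372*x**3/3 + O(x**4)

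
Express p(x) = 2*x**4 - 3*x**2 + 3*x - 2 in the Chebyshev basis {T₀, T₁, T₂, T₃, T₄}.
(-11/4)T₀ + (3)T₁ + (-1/2)T₂ + (1/4)T₄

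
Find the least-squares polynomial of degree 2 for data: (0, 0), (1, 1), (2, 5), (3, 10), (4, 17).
-1/7 + (41/70)x + (13/14)x²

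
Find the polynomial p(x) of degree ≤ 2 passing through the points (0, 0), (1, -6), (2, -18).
-3*x**2 - 3*x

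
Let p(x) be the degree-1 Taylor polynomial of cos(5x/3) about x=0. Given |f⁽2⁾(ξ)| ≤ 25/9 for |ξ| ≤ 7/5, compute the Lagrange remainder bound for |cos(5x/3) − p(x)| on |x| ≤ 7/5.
49/18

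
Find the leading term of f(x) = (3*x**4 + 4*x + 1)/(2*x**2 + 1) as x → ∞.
3*x**2/2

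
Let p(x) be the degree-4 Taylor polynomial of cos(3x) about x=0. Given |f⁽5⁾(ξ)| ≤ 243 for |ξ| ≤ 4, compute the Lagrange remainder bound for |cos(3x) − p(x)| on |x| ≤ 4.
10368/5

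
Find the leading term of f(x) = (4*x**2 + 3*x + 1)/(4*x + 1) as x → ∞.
x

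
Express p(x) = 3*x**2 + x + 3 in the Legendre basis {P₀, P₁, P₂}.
(4)P₀ + P₁ + (2)P₂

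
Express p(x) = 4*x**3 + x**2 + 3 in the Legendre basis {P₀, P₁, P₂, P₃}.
(10/3)P₀ + (12/5)P₁ + (2/3)P₂ + (8/5)P₃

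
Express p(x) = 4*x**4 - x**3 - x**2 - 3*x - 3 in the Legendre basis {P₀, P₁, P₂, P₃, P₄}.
(-38/15)P₀ + (-18/5)P₁ + (34/21)P₂ + (-2/5)P₃ + (32/35)P₄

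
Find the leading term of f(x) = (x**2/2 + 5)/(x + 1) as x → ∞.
x/2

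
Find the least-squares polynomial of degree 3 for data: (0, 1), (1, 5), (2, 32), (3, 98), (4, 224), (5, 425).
125/126 + (-119/108)x + (281/126)x² + (323/108)x³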